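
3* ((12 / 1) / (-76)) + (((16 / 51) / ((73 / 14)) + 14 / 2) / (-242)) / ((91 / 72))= -18424977 / 37089767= -0.50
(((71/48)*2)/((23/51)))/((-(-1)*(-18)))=-1207/3312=-0.36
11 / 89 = 0.12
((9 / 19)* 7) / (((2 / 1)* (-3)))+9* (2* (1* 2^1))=1347 / 38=35.45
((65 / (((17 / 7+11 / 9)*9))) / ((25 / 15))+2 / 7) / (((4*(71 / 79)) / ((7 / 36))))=0.08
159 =159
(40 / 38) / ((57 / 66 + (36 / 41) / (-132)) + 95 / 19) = 18040 / 100377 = 0.18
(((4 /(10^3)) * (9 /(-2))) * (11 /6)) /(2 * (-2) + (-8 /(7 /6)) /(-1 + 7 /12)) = -231 /87200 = -0.00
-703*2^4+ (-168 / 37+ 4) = -416196 / 37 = -11248.54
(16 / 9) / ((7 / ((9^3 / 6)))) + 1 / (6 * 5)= 30.89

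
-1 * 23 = -23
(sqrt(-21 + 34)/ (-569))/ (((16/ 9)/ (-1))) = 9 * sqrt(13)/ 9104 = 0.00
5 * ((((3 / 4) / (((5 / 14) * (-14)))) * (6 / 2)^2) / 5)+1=-7 / 20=-0.35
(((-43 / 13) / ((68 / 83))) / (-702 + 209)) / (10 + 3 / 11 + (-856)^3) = -0.00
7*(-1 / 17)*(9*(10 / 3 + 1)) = -273 / 17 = -16.06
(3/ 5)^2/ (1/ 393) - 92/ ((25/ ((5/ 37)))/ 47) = 109249/ 925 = 118.11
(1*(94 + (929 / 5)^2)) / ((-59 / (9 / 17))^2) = 70096671 / 25150225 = 2.79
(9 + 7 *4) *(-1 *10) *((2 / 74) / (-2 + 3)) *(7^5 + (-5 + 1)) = -168030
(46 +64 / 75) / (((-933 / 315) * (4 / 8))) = -49196 / 1555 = -31.64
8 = 8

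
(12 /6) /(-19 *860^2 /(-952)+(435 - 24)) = 238 /1805459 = 0.00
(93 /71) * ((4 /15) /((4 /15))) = 93 /71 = 1.31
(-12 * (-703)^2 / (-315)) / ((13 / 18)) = 11861016 / 455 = 26068.17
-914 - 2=-916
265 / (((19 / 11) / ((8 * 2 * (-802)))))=-37405280 / 19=-1968698.95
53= 53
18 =18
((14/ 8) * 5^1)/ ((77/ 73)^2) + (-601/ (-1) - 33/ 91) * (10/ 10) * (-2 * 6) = -317107279/ 44044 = -7199.78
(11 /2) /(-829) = -11 /1658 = -0.01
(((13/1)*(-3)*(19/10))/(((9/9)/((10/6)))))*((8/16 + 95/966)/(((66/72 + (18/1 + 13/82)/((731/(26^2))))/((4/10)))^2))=-6155573146857888/163274080621255625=-0.04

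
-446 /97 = -4.60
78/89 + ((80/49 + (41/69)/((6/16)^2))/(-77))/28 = 1275329822/1459709559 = 0.87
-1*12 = -12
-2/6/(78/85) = -85/234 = -0.36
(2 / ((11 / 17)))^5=45435424 / 161051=282.12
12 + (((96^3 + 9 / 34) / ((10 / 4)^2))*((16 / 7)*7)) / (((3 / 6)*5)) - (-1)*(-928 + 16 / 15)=5769725636 / 6375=905055.00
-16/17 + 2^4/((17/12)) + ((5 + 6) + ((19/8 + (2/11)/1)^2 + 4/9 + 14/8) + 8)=45123977/1184832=38.08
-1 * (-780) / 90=26 / 3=8.67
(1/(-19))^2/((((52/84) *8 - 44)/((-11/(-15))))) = -77/1480100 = -0.00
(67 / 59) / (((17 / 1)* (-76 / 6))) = -201 / 38114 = -0.01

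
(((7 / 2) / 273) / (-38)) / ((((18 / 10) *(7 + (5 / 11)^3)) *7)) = -6655 / 1763123544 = -0.00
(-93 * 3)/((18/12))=-186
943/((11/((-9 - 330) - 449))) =-743084/11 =-67553.09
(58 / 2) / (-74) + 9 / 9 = 45 / 74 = 0.61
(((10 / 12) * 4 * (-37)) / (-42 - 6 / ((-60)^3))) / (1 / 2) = 8880000 / 1511999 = 5.87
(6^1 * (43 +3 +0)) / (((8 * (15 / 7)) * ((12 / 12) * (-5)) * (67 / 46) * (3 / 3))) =-3703 / 1675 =-2.21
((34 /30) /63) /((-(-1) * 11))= 17 /10395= 0.00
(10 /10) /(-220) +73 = 16059 /220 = 73.00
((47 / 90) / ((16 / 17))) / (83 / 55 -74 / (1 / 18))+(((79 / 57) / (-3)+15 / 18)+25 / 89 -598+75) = -18615331584071 / 35637784416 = -522.35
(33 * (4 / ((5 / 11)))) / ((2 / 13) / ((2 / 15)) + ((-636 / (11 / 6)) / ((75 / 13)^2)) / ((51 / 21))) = -441226500 / 4767571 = -92.55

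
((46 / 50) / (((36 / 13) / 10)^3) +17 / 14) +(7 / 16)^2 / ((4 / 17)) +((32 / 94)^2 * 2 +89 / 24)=568958527247 / 11543067648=49.29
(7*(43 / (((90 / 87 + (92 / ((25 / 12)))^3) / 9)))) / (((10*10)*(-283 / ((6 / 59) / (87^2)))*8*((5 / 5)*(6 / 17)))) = -3198125 / 604639977520917696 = -0.00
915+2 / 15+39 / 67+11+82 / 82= 932354 / 1005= 927.72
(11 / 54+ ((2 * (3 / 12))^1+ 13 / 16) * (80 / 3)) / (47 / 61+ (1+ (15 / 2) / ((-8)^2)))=7421504 / 397953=18.65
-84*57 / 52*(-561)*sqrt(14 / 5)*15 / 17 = 118503*sqrt(70) / 13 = 76266.71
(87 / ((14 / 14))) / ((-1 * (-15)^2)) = -29 / 75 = -0.39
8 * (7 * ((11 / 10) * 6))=1848 / 5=369.60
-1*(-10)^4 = -10000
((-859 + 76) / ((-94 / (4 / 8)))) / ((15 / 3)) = 783 / 940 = 0.83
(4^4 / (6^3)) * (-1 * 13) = -416 / 27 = -15.41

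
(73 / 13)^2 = 5329 / 169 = 31.53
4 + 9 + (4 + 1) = 18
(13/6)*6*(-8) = -104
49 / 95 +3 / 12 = 291 / 380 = 0.77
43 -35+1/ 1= 9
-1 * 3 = -3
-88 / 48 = -11 / 6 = -1.83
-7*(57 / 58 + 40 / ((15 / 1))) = -25.55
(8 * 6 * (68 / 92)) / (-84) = -68 / 161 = -0.42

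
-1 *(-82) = 82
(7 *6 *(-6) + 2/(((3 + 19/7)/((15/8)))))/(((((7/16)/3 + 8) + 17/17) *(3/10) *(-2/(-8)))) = -160860/439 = -366.42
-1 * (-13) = 13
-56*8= -448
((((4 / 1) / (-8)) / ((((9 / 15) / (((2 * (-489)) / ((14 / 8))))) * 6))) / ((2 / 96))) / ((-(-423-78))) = 26080 / 3507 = 7.44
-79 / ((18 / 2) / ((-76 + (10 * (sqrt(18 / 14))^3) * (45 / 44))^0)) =-79 / 9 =-8.78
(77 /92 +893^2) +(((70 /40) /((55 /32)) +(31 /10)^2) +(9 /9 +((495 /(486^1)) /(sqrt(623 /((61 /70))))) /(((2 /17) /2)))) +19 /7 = 187 * sqrt(54290) /67284 +35307726544 /44275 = 797464.83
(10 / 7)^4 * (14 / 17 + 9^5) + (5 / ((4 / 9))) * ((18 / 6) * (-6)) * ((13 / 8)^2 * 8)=157821800435 / 653072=241660.64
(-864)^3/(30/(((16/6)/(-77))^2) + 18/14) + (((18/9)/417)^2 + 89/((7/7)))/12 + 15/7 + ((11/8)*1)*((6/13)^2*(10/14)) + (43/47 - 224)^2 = 11636033276196249388163/484985605574230956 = 23992.53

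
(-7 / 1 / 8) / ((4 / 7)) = -49 / 32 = -1.53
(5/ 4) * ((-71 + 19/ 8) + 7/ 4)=-2675/ 32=-83.59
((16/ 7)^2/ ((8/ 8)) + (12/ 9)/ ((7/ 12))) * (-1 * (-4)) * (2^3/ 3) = 11776/ 147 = 80.11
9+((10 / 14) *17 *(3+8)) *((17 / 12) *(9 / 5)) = 9789 / 28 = 349.61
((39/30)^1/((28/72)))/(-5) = -117/175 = -0.67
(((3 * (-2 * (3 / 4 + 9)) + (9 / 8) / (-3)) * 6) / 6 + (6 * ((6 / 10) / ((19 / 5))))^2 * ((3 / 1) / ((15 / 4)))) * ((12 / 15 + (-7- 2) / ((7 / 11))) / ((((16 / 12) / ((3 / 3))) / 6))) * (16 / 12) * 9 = 10588874283 / 252700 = 41902.95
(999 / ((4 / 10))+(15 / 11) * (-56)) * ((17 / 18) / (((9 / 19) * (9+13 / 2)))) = 5734865 / 18414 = 311.44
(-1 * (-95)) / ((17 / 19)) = 1805 / 17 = 106.18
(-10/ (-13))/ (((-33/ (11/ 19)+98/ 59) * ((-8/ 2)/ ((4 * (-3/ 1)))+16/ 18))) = -1062/ 93379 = -0.01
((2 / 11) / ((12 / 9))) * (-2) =-3 / 11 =-0.27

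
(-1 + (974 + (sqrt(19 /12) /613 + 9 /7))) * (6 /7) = 835.10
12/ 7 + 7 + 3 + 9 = 145/ 7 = 20.71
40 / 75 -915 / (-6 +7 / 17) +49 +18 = 65912 / 285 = 231.27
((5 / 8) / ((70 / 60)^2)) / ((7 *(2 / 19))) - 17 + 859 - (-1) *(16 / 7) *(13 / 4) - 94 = 1037303 / 1372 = 756.05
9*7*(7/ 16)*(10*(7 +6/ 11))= 183015/ 88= 2079.72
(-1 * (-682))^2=465124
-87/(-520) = 87/520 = 0.17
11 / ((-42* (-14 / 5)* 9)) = 55 / 5292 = 0.01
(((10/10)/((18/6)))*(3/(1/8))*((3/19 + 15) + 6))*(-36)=-115776/19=-6093.47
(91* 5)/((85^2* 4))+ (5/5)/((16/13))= 19149/23120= 0.83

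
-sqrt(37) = -6.08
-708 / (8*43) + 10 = 7.94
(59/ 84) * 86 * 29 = 73573/ 42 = 1751.74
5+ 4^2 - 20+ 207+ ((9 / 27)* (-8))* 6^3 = -368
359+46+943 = 1348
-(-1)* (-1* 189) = -189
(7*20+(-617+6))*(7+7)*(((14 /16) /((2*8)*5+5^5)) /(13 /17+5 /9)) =-3531087 /2589640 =-1.36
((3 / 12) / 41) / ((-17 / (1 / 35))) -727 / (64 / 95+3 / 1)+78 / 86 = -288464449727 / 1464383060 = -196.99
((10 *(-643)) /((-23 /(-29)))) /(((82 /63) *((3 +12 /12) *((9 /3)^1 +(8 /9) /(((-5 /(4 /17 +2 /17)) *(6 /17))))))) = -551.77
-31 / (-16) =31 / 16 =1.94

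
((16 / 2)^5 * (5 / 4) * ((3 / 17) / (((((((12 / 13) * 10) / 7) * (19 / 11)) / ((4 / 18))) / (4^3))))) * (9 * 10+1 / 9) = 106405691392 / 26163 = 4067029.45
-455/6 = -75.83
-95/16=-5.94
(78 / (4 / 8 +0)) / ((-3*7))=-52 / 7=-7.43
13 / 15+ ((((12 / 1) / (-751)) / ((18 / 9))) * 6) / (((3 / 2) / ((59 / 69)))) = 217469 / 259095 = 0.84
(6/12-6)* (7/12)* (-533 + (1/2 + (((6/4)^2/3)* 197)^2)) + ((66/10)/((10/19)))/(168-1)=-36515340697/534400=-68329.60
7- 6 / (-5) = 41 / 5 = 8.20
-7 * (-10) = 70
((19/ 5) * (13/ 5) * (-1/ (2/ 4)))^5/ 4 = -7354865808056/ 9765625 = -753138.26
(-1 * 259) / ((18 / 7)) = -1813 / 18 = -100.72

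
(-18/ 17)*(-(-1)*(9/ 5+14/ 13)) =-198/ 65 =-3.05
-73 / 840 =-0.09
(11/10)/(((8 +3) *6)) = 1/60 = 0.02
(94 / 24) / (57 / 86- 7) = -2021 / 3270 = -0.62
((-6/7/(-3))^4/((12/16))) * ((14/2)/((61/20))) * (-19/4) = -6080/62769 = -0.10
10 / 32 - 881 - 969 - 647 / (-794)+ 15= -11648759 / 6352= -1833.87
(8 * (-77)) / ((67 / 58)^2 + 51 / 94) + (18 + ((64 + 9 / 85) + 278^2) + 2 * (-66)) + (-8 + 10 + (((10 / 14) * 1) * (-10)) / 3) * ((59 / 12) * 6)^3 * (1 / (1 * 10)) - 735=2276092042979 / 30270030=75192.92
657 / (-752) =-657 / 752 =-0.87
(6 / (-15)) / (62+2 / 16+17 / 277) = -4432 / 689025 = -0.01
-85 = -85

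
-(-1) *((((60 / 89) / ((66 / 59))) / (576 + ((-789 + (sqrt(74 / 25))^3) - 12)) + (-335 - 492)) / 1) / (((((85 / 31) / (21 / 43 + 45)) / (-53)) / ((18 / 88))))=7892465134500 *sqrt(74) / 6223794971517739 + 4628508484082589854469 / 31118974857588695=148735.90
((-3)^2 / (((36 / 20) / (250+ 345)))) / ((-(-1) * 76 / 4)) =2975 / 19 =156.58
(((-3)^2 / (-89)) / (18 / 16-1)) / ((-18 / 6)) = 24 / 89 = 0.27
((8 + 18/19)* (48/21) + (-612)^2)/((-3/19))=-2372241.52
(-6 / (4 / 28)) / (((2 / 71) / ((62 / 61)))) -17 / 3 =-278363 / 183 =-1521.11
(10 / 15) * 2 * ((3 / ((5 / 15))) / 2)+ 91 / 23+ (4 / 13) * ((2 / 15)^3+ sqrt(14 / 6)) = 10.43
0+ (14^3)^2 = 7529536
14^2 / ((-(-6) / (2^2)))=392 / 3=130.67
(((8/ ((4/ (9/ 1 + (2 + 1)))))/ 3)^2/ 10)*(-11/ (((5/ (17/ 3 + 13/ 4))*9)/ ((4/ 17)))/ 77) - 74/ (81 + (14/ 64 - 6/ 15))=-0.96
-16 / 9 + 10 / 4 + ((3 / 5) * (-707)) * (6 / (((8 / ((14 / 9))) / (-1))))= 22303 / 45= 495.62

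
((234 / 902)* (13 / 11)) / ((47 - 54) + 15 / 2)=0.61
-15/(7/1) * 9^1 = -135/7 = -19.29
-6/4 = -3/2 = -1.50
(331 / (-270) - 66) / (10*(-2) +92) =-18151 / 19440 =-0.93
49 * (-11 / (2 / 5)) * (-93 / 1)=250635 / 2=125317.50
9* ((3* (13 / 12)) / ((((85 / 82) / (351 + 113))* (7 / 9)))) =10016136 / 595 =16833.84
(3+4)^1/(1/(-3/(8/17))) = -357/8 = -44.62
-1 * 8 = -8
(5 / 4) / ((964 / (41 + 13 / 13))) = 105 / 1928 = 0.05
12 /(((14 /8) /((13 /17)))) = 5.24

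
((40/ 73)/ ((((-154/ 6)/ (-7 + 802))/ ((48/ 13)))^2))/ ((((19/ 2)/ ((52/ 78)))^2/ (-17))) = -15843299328000/ 26405732353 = -599.99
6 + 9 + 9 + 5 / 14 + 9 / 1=467 / 14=33.36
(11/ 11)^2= 1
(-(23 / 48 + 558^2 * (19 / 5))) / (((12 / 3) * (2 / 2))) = -283964083 / 960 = -295795.92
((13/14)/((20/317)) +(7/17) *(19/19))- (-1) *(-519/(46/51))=-61339829/109480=-560.28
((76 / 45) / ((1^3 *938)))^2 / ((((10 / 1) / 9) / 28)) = 2888 / 35350875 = 0.00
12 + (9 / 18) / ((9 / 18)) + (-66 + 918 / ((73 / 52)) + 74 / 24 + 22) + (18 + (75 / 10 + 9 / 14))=3998947 / 6132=652.14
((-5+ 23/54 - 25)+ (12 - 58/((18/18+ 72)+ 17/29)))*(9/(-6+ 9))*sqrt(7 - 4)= -1057997*sqrt(3)/19206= -95.41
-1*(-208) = 208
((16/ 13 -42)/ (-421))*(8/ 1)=4240/ 5473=0.77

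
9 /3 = 3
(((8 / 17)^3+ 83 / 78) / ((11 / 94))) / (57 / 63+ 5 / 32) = 9.41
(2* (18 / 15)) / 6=2 / 5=0.40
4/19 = 0.21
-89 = -89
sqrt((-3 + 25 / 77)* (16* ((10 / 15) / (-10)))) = 1.69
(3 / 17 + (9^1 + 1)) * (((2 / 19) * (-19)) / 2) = -173 / 17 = -10.18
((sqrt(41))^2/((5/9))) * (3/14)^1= 15.81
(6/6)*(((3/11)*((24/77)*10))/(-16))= -0.05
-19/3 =-6.33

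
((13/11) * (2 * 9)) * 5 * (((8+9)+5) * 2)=4680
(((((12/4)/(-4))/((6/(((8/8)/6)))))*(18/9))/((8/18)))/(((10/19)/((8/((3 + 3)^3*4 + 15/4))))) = -19/11570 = -0.00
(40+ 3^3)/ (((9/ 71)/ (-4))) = -19028/ 9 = -2114.22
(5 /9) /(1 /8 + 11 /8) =0.37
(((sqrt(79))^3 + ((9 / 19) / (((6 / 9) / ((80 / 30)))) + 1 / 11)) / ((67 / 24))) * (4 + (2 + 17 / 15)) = 71048 / 14003 + 67624 * sqrt(79) / 335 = 1799.27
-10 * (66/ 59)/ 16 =-165/ 236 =-0.70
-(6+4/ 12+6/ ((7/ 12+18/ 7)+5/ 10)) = -7345/ 921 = -7.98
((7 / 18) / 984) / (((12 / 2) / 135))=35 / 3936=0.01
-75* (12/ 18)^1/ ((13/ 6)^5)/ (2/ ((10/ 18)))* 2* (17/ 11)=-3672000/ 4084223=-0.90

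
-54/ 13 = -4.15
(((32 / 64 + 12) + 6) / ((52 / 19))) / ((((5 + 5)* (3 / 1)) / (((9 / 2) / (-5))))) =-2109 / 10400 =-0.20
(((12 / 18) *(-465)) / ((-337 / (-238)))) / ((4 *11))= -18445 / 3707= -4.98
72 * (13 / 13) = 72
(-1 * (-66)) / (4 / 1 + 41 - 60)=-22 / 5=-4.40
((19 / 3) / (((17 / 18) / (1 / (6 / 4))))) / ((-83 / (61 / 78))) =-2318 / 55029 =-0.04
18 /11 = 1.64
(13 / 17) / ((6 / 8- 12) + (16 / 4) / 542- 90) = -14092 / 1865699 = -0.01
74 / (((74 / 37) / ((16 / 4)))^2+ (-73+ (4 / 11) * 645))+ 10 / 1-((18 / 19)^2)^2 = 8954553022 / 927755199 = 9.65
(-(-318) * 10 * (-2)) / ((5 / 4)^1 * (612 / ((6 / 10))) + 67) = -3180 / 671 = -4.74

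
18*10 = 180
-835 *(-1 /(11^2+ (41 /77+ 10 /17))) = 1093015 /159856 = 6.84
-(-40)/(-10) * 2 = -8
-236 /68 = -59 /17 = -3.47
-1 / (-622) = 1 / 622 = 0.00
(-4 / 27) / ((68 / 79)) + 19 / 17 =434 / 459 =0.95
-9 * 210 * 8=-15120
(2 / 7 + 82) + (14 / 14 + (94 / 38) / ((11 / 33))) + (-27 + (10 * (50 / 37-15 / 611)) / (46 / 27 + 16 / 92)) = 124060016888 / 1752924173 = 70.77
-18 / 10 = -9 / 5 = -1.80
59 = 59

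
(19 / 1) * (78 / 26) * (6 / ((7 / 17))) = 830.57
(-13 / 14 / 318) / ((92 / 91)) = -169 / 58512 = -0.00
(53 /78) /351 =53 /27378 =0.00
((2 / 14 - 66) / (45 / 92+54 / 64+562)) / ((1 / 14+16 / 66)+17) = -22393536 / 3316489387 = -0.01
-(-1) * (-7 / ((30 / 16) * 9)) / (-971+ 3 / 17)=119 / 278505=0.00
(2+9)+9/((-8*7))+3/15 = 3091/280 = 11.04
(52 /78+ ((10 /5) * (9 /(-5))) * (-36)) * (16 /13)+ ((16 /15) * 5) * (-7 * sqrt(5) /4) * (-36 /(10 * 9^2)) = 161.26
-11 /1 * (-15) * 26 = 4290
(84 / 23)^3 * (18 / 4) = 2667168 / 12167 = 219.21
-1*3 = -3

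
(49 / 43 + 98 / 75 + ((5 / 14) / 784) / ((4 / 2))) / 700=173195453 / 49556640000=0.00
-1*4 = -4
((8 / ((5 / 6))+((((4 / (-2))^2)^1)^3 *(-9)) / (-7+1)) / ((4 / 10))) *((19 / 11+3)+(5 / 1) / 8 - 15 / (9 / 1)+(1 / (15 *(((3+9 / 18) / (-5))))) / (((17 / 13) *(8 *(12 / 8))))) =346789 / 357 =971.40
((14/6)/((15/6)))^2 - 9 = -1829/225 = -8.13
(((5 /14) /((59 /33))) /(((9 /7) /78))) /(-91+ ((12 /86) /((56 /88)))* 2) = -215215 /1608281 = -0.13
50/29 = 1.72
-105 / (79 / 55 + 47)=-1925 / 888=-2.17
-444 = -444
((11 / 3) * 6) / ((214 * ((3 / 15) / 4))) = 220 / 107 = 2.06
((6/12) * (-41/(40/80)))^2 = 1681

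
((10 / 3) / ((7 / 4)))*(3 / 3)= 40 / 21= 1.90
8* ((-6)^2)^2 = 10368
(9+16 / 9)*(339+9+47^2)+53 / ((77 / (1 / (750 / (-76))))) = 27558.71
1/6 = 0.17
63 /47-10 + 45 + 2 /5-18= 4404 /235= 18.74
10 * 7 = 70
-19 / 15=-1.27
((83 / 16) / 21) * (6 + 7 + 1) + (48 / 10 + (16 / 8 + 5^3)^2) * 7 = 13552807 / 120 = 112940.06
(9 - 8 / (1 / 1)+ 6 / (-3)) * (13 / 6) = -13 / 6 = -2.17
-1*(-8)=8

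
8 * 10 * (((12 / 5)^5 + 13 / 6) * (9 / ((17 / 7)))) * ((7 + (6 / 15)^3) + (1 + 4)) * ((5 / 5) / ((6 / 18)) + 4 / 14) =1276607328672 / 1328125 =961210.22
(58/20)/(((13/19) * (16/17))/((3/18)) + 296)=9367/968560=0.01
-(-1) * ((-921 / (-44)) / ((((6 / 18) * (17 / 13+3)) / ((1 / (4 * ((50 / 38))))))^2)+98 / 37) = 153935353237 / 51054080000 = 3.02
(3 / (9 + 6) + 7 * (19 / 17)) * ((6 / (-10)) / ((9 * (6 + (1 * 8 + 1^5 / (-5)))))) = -682 / 17595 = -0.04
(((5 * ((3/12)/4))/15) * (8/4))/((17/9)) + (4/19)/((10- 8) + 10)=307/7752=0.04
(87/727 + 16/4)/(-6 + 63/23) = -13777/10905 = -1.26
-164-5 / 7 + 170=37 / 7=5.29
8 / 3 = 2.67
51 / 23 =2.22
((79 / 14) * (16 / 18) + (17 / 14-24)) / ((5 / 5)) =-2239 / 126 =-17.77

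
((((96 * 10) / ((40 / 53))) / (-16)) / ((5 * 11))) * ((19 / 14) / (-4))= 3021 / 6160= 0.49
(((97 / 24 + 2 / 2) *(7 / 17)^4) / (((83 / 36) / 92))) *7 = 280643286 / 6932243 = 40.48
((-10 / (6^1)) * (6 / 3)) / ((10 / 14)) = -14 / 3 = -4.67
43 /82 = 0.52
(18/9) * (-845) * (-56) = 94640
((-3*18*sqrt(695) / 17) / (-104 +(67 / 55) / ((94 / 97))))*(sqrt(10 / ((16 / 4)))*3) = 2093850*sqrt(278) / 9030077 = 3.87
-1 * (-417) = 417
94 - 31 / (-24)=2287 / 24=95.29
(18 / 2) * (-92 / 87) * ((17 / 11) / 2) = -2346 / 319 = -7.35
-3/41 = -0.07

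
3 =3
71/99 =0.72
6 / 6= 1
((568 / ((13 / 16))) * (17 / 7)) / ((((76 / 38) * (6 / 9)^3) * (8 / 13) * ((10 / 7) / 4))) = 65178 / 5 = 13035.60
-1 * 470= -470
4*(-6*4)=-96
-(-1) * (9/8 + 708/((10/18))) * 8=51021/5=10204.20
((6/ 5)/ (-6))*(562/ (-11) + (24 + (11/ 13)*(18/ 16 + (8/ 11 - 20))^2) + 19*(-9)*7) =8652471/ 45760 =189.08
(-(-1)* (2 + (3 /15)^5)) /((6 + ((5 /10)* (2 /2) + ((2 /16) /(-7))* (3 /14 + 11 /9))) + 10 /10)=44107056 /164809375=0.27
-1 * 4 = -4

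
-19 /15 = -1.27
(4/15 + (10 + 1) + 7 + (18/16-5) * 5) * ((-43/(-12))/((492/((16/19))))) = -0.01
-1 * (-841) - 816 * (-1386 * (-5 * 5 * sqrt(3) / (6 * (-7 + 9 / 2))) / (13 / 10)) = 2512261.38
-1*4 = -4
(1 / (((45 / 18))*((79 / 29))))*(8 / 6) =232 / 1185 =0.20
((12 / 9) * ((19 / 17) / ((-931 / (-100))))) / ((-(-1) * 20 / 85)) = 100 / 147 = 0.68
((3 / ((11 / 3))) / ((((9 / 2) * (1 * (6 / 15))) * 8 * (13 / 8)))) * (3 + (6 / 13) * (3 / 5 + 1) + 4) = 503 / 1859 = 0.27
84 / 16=21 / 4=5.25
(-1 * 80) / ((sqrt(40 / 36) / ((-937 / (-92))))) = -5622 * sqrt(10) / 23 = -772.97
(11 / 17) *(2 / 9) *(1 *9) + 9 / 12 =139 / 68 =2.04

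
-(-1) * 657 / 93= 219 / 31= 7.06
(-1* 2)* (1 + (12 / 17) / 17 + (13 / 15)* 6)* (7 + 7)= -252532 / 1445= -174.76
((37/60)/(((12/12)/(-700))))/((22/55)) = -6475/6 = -1079.17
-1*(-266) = 266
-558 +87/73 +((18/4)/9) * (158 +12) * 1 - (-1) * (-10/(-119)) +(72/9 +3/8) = -32200915/69496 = -463.35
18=18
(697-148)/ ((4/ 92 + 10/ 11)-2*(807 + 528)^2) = -138897/ 901805609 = -0.00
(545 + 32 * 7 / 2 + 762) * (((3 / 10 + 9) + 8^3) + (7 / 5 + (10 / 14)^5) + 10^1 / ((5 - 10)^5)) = 15587874846093 / 21008750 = 741970.60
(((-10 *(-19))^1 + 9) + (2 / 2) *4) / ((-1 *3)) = -203 / 3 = -67.67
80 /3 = 26.67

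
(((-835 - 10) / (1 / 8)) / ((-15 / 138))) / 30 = 31096 / 15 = 2073.07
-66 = -66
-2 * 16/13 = -32/13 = -2.46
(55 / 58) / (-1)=-55 / 58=-0.95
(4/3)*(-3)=-4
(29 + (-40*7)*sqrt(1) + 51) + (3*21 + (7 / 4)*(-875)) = -6673 / 4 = -1668.25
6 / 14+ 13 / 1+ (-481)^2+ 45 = 1619936 / 7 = 231419.43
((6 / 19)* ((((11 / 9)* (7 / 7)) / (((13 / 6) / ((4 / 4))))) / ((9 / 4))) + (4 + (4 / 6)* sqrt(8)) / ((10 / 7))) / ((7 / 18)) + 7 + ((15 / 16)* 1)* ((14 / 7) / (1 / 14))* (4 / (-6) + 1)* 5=12* sqrt(2) / 5 + 2010951 / 34580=61.55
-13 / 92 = -0.14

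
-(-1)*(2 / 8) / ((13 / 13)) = 1 / 4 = 0.25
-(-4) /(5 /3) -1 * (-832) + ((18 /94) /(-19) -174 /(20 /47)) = 759925 /1786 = 425.49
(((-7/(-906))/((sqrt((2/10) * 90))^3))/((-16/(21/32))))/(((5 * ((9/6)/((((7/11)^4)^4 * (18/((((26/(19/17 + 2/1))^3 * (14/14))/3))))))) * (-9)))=242433331216113915773 * sqrt(2)/82824808993553546696739340984320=0.00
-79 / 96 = -0.82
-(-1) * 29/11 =29/11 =2.64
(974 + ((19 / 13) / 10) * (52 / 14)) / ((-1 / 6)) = -204654 / 35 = -5847.26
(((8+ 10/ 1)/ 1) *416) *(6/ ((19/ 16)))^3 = 6624903168/ 6859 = 965870.12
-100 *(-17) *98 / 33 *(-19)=-3165400 / 33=-95921.21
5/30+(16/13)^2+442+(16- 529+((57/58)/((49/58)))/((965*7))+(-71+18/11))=-512002620917/3691918230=-138.68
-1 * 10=-10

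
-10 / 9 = -1.11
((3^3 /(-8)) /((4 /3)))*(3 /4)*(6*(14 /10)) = -5103 /320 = -15.95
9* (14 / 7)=18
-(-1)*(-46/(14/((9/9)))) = -23/7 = -3.29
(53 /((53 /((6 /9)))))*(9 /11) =6 /11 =0.55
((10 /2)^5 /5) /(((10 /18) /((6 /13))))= 6750 /13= 519.23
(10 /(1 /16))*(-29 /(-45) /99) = 928 /891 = 1.04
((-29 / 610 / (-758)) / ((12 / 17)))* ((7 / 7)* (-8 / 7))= -493 / 4854990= -0.00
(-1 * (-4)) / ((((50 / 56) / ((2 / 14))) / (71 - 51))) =12.80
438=438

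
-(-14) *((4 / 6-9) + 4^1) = -182 / 3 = -60.67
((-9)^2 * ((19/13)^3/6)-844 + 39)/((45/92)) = -154190942/98865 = -1559.61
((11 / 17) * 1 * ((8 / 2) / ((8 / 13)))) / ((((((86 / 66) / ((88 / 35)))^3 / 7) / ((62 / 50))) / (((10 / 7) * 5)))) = 108564432717312 / 57950664625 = 1873.39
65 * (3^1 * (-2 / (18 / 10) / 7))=-650 / 21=-30.95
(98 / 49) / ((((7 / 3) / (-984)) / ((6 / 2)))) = -17712 / 7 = -2530.29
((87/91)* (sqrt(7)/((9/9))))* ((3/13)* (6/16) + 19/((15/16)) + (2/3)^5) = 75065659* sqrt(7)/3832920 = 51.82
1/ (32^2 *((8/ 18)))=9/ 4096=0.00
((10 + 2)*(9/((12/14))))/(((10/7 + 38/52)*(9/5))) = 12740/393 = 32.42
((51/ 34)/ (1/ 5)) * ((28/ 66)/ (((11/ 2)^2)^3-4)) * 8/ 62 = 1792/ 120803001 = 0.00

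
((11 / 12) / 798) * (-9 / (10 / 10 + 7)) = -0.00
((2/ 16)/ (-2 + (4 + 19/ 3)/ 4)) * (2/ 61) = 3/ 427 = 0.01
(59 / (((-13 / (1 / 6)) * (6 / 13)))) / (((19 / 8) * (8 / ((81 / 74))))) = -531 / 5624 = -0.09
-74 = -74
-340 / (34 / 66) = -660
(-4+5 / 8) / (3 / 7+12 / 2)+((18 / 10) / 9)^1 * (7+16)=163 / 40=4.08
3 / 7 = 0.43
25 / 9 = 2.78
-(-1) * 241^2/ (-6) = -58081/ 6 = -9680.17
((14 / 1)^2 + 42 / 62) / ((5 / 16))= 97552 / 155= 629.37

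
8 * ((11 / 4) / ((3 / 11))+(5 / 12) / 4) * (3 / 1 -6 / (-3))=815 / 2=407.50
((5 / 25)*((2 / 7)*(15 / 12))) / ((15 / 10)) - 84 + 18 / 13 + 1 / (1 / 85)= 2.43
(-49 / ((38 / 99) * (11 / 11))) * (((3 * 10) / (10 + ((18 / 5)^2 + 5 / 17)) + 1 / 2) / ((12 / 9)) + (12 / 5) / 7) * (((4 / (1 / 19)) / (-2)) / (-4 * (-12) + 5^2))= 112.00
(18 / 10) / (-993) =-3 / 1655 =-0.00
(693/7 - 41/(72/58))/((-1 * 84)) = -0.79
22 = 22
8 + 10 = 18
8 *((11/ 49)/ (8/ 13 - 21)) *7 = -1144/ 1855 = -0.62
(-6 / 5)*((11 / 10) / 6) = -0.22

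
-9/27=-1/3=-0.33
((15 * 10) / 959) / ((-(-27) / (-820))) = -41000 / 8631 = -4.75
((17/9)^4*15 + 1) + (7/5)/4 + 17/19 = 160555411/831060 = 193.19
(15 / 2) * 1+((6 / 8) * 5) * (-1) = 15 / 4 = 3.75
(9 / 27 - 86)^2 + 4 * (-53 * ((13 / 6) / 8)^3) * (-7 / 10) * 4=7350.57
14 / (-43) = -14 / 43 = -0.33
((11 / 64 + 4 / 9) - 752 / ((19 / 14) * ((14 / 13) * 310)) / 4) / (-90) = -341603 / 152668800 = -0.00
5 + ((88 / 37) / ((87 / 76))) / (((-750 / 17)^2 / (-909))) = 202680367 / 50296875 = 4.03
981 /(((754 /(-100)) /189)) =-9270450 /377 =-24590.05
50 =50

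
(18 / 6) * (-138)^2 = 57132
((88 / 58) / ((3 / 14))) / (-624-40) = -77 / 7221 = -0.01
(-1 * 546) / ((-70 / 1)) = 39 / 5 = 7.80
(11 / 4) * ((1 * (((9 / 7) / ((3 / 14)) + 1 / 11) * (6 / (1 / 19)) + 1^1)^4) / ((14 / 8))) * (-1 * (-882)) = 431309663675654526 / 1331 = 324049334091400.85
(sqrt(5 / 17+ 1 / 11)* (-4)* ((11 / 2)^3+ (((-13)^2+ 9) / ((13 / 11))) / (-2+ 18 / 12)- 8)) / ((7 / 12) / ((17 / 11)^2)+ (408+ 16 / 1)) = 9092484* sqrt(374) / 210392897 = 0.84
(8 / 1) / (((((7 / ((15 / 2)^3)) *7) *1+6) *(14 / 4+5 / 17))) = 0.34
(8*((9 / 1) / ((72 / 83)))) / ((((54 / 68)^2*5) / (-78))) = -2494648 / 1215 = -2053.21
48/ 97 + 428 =41564/ 97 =428.49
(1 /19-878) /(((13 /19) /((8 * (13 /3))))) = -133448 /3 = -44482.67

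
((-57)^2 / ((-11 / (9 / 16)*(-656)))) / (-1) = -29241 / 115456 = -0.25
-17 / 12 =-1.42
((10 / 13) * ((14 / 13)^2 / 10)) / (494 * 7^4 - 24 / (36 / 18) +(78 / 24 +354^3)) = 0.00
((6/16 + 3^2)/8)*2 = 2.34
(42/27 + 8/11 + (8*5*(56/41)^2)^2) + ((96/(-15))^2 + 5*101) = 6116.72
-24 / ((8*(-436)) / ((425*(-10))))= -6375 / 218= -29.24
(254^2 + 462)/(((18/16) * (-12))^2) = 259912/729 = 356.53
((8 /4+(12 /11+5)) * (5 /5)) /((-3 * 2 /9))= -267 /22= -12.14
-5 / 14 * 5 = -25 / 14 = -1.79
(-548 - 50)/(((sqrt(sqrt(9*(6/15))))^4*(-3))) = 1495/27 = 55.37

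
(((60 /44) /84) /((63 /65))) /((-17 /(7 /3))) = -325 /141372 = -0.00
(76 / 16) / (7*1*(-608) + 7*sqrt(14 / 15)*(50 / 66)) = -4717548 / 4226916883-3135*sqrt(210) / 33815335064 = -0.00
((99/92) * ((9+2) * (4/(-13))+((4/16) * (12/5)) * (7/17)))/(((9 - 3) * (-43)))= 114411/8742760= 0.01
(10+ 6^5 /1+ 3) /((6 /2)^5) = 7789 /243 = 32.05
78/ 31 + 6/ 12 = 187/ 62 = 3.02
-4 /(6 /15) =-10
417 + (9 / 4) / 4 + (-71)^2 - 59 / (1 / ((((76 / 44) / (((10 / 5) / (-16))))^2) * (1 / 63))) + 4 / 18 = 214662293 / 40656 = 5279.97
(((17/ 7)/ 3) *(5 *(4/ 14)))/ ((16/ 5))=425/ 1176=0.36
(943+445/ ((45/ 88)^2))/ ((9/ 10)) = 2142262/ 729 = 2938.63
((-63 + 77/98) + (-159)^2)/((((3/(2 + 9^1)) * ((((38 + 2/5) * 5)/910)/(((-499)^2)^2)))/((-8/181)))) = -1201017567943512.13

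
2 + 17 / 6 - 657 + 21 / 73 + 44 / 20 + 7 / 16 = -11374711 / 17520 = -649.24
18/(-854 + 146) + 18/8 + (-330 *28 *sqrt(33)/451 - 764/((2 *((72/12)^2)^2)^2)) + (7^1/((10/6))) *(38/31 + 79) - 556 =-3330484179527/15360088320 - 840 *sqrt(33)/41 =-334.52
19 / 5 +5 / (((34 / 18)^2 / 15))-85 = -86959 / 1445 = -60.18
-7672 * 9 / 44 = -17262 / 11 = -1569.27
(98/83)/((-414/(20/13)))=-0.00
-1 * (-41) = 41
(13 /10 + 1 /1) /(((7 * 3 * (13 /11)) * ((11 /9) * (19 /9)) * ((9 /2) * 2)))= 69 /17290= 0.00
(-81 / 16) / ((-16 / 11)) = 891 / 256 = 3.48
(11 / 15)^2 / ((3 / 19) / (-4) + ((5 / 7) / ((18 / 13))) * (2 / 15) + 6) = 193116 / 2165125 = 0.09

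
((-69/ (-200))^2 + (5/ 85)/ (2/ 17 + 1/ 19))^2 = 41767505641/ 193600000000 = 0.22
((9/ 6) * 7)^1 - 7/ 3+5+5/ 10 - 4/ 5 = 193/ 15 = 12.87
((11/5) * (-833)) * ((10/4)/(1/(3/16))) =-27489/32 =-859.03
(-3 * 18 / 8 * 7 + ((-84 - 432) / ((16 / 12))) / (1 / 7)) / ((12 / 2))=-3675 / 8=-459.38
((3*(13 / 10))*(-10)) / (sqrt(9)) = -13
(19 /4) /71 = 0.07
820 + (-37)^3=-49833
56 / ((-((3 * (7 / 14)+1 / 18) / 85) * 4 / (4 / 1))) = -3060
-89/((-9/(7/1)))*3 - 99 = 326/3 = 108.67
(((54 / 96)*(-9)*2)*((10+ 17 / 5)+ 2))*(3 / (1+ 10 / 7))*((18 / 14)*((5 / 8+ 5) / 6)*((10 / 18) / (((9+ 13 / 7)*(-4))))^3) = 0.00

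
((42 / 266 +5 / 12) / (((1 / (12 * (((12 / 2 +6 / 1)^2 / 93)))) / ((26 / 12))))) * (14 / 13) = 14672 / 589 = 24.91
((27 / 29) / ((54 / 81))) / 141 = 27 / 2726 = 0.01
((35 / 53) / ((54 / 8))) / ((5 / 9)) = 0.18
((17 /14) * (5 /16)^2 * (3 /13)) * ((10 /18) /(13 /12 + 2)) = 2125 /430976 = 0.00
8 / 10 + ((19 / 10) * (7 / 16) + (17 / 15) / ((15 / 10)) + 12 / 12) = 4877 / 1440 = 3.39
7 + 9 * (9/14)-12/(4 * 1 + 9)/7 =329/26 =12.65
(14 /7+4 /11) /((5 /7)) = 182 /55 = 3.31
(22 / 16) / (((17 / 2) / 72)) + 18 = 504 / 17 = 29.65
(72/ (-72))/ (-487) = 1/ 487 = 0.00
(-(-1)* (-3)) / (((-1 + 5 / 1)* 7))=-0.11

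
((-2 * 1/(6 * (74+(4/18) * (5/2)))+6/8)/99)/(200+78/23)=0.00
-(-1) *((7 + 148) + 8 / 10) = 779 / 5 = 155.80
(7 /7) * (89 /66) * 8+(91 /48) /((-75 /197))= 230003 /39600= 5.81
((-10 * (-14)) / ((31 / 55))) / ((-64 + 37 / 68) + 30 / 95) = -9948400 / 2528887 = -3.93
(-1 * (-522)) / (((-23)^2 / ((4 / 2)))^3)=4176 / 148035889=0.00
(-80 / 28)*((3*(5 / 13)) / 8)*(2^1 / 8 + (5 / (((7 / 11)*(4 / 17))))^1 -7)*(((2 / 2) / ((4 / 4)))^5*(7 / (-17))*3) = 83925 / 6188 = 13.56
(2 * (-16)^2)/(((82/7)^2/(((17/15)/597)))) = 106624/15053355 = 0.01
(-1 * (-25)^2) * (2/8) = -156.25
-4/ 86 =-2/ 43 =-0.05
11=11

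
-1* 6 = -6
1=1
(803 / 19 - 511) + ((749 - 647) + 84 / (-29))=-203668 / 551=-369.63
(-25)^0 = 1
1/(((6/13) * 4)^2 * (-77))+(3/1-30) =-1197673/44352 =-27.00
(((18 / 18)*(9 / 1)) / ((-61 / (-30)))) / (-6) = -45 / 61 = -0.74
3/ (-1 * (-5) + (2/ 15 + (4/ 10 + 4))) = 45/ 143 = 0.31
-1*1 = -1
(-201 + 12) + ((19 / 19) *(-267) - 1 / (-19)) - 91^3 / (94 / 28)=-200857047 / 893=-224923.90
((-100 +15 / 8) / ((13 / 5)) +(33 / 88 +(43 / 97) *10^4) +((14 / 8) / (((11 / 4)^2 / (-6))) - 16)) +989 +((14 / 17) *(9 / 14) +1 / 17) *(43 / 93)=5179227725209 / 964922244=5367.51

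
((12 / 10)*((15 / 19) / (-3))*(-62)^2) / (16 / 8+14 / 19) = -5766 / 13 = -443.54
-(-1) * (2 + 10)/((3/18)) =72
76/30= 38/15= 2.53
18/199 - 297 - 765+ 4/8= -422441/398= -1061.41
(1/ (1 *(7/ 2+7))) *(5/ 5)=2/ 21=0.10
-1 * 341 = -341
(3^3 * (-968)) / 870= -4356 / 145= -30.04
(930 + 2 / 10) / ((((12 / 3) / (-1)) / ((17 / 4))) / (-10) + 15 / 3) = 79067 / 433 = 182.60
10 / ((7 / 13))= 130 / 7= 18.57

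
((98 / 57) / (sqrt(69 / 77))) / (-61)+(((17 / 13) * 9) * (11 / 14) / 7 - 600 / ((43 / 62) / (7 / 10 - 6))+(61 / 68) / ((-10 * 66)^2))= 3721175338644451 / 811343332800 - 98 * sqrt(5313) / 239913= 4586.41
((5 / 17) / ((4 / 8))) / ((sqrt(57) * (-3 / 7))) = -70 * sqrt(57) / 2907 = -0.18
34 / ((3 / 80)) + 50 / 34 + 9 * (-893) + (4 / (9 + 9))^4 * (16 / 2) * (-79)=-795303868 / 111537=-7130.40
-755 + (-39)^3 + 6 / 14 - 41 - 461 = -424029 / 7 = -60575.57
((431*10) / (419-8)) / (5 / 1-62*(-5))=0.03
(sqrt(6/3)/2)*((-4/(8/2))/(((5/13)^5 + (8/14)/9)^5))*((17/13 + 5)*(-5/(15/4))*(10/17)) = 294486774981482141164578098603903439240*sqrt(2)/228896712453067759482670731435119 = 1819454.66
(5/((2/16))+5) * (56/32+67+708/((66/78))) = 1792845/44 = 40746.48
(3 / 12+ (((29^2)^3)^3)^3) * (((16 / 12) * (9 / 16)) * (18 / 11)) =1006736100026253227962228926784553353732911434784837721069594483543179771383934375 / 88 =11440182954843786681388960000000000000000000000000000000000000000000000000000000.00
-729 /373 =-1.95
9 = 9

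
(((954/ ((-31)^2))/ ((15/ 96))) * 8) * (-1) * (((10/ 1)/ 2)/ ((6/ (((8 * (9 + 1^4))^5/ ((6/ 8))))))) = -177838489600000/ 961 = -185055660353.80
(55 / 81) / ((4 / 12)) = 55 / 27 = 2.04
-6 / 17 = -0.35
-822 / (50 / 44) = -18084 / 25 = -723.36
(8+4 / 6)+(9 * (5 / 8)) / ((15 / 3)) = 235 / 24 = 9.79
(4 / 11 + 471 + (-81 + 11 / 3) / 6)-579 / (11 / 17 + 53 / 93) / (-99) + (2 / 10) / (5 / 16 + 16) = 12795694699 / 27619020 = 463.29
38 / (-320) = -0.12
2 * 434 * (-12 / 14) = -744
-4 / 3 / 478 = -2 / 717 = -0.00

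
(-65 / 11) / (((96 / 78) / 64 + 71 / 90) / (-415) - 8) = 63121500 / 85477601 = 0.74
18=18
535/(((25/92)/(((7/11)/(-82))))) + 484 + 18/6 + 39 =510.72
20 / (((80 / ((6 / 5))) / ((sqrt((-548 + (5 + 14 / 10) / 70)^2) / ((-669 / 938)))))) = -6424228 / 27875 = -230.47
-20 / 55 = -4 / 11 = -0.36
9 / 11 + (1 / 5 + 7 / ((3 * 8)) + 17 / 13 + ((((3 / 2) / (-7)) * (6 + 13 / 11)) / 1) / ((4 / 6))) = 37129 / 120120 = 0.31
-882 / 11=-80.18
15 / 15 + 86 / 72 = 79 / 36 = 2.19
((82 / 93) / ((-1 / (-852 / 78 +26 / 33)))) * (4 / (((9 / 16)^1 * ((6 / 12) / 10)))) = 456366080 / 359073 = 1270.96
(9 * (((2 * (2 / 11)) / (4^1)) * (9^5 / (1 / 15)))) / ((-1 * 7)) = -7971615 / 77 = -103527.47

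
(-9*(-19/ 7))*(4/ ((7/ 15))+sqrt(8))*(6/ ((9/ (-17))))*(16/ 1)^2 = -29767680/ 49 - 992256*sqrt(2)/ 7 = -807969.66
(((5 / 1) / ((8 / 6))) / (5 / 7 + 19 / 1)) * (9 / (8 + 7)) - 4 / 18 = -179 / 1656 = -0.11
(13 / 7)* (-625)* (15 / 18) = -40625 / 42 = -967.26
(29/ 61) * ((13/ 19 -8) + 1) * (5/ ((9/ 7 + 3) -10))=3045/ 1159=2.63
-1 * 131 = -131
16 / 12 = 4 / 3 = 1.33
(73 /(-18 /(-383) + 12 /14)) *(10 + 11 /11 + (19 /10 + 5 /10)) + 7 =13197611 /12120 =1088.91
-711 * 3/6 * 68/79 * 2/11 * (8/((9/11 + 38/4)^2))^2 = -834121728/2655237841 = -0.31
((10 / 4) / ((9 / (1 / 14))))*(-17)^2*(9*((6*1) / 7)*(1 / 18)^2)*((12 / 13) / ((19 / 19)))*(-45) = -7225 / 1274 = -5.67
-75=-75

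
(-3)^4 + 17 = 98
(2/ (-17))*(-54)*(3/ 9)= 2.12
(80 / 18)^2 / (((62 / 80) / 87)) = 1856000 / 837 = 2217.44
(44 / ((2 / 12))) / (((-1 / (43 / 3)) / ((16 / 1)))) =-60544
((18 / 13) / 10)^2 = 81 / 4225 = 0.02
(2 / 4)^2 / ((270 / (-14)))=-7 / 540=-0.01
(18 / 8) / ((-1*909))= -1 / 404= -0.00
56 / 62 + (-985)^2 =30077003 / 31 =970225.90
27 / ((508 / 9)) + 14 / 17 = 11243 / 8636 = 1.30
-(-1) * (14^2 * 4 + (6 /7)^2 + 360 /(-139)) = 5327188 /6811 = 782.14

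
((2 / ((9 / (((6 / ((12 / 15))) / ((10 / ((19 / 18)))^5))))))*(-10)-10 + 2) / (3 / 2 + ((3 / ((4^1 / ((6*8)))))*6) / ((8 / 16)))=-90701740099 / 4914766368000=-0.02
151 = 151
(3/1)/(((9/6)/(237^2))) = 112338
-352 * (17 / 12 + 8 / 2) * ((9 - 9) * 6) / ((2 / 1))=0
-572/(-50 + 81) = -572/31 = -18.45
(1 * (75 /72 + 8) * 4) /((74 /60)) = 29.32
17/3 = 5.67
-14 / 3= -4.67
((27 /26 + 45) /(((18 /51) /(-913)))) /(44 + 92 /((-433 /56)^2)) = -1161096690831 /443977456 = -2615.22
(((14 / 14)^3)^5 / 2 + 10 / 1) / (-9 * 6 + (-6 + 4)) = -3 / 16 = -0.19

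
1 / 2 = 0.50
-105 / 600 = -7 / 40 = -0.18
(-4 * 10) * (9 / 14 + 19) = -5500 / 7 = -785.71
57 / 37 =1.54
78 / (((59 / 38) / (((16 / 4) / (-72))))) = -494 / 177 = -2.79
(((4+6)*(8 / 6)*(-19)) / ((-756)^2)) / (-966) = 95 / 207038916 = 0.00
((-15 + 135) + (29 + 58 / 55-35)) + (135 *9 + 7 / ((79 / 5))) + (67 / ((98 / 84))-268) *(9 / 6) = 30860289 / 30415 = 1014.64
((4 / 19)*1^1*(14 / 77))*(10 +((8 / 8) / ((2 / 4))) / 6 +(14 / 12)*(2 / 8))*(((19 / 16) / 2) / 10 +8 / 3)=44489 / 40128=1.11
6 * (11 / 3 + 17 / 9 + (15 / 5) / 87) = 2918 / 87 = 33.54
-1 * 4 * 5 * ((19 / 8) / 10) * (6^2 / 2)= -171 / 2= -85.50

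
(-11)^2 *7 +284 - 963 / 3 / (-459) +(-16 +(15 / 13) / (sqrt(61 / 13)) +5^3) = 1241.23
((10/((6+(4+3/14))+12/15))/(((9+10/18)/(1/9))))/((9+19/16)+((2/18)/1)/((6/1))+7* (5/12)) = 50400/62648119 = 0.00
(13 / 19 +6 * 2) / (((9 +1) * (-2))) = -241 / 380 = -0.63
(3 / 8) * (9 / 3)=9 / 8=1.12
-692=-692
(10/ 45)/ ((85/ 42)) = 28/ 255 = 0.11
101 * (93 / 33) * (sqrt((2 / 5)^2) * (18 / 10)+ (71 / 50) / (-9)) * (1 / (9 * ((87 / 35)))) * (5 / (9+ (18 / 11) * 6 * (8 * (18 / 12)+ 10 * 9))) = 0.04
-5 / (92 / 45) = -225 / 92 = -2.45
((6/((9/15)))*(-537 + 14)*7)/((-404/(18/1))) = 164745/101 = 1631.14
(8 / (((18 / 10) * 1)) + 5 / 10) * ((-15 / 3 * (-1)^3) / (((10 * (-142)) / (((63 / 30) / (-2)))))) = 623 / 34080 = 0.02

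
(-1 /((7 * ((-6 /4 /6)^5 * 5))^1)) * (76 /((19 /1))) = 4096 /35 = 117.03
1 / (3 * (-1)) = -1 / 3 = -0.33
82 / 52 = 41 / 26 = 1.58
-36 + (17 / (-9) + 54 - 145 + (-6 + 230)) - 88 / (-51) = 96.84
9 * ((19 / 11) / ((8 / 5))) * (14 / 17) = 5985 / 748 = 8.00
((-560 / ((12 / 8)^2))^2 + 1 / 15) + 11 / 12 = 61946.66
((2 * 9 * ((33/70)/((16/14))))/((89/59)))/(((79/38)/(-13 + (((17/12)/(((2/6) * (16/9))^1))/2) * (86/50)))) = -11659786677/449984000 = -25.91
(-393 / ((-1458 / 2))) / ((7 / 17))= 2227 / 1701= 1.31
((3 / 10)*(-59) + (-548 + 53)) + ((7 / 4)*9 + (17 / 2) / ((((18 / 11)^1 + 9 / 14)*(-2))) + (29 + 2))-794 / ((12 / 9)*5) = -4120141 / 7020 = -586.91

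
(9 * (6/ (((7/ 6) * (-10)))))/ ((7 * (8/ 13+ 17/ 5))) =-234/ 1421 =-0.16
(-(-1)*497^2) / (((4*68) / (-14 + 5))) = -2223081 / 272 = -8173.09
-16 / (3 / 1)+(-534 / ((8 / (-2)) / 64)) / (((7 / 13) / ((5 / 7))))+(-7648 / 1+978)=684806 / 147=4658.54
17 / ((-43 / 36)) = -612 / 43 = -14.23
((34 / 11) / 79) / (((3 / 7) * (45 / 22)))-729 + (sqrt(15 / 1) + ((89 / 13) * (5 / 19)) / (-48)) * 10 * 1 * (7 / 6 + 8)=-30869083543 / 42148080 + 275 * sqrt(15) / 3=-377.37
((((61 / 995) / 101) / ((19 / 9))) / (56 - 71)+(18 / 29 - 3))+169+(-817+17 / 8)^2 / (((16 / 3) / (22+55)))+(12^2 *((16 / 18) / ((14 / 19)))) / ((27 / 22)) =513707331526402569823 / 53583097881600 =9587115.19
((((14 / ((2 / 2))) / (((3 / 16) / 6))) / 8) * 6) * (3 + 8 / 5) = 7728 / 5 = 1545.60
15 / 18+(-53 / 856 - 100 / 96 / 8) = 4391 / 6848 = 0.64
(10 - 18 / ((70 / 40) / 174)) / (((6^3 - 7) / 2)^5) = -398656 / 2791447540343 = -0.00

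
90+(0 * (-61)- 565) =-475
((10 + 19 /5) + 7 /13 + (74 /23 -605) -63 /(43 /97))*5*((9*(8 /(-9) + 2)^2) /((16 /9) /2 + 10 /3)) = -2344989600 /244283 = -9599.48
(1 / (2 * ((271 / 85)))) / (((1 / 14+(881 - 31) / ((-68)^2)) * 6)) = 0.10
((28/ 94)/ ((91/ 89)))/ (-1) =-178/ 611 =-0.29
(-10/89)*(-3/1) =0.34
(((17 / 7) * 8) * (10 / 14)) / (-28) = -170 / 343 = -0.50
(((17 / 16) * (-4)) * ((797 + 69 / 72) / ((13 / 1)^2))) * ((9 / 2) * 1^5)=-976701 / 10816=-90.30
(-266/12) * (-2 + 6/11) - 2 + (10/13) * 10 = 16274/429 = 37.93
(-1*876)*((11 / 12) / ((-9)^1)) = 89.22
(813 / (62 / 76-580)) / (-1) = 30894 / 22009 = 1.40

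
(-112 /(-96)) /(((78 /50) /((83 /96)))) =14525 /22464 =0.65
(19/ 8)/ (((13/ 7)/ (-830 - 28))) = -4389/ 4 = -1097.25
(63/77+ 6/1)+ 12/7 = 657/77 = 8.53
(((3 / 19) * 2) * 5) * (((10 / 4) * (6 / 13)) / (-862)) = -0.00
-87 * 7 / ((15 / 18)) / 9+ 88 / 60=-1196 / 15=-79.73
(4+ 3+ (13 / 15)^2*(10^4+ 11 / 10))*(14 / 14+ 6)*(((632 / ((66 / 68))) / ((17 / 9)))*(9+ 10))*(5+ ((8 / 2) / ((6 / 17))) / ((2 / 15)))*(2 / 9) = 6894674143.53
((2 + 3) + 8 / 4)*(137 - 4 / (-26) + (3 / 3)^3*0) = 12481 / 13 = 960.08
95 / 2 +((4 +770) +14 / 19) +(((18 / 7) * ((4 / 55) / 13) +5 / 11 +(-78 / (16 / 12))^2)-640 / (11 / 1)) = 1592565077 / 380380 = 4186.77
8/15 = 0.53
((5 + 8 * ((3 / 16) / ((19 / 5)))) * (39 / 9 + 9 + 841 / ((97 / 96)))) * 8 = 10620640 / 291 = 36497.04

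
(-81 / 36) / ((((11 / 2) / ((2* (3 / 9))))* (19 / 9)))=-27 / 209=-0.13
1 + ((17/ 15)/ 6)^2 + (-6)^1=-40211/ 8100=-4.96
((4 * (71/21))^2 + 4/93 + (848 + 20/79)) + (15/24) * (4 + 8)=2243588231/2160018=1038.69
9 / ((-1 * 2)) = -9 / 2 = -4.50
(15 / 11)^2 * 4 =900 / 121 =7.44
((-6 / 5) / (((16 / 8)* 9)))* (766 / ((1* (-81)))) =766 / 1215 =0.63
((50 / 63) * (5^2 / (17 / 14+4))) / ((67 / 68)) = 170000 / 44019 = 3.86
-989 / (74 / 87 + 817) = -86043 / 71153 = -1.21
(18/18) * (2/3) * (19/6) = 19/9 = 2.11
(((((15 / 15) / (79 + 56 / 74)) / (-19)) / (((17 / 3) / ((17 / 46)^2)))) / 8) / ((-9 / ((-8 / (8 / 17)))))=-10693 / 2847408096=-0.00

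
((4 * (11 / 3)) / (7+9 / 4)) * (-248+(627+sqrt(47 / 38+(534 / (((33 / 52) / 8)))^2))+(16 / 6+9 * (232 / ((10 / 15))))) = 1855216 / 333+8 * sqrt(7917605719082) / 2109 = 16244.80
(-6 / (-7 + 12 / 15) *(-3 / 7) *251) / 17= -22590 / 3689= -6.12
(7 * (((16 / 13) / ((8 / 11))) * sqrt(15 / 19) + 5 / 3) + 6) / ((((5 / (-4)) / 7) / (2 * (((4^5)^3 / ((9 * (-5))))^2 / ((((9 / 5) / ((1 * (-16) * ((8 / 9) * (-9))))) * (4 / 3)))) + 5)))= -109499872821539907407876 / 18225 - 318169441783342372468168 * sqrt(285) / 1500525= -9587849529088182128.55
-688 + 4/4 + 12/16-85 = -3085/4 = -771.25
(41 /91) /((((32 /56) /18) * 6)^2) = 2583 /208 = 12.42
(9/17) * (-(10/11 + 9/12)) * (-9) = 5913/748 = 7.91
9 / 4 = 2.25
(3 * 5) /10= 3 /2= 1.50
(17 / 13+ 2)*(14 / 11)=602 / 143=4.21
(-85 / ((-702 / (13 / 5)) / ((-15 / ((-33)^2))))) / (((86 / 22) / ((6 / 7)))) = -85 / 89397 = -0.00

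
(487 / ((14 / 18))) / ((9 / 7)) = 487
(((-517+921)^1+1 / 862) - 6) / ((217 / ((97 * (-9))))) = -1380213 / 862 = -1601.18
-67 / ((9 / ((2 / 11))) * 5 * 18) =-67 / 4455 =-0.02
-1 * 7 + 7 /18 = -119 /18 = -6.61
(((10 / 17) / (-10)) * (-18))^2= 324 / 289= 1.12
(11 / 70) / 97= 11 / 6790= 0.00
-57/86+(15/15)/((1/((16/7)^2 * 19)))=415511/4214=98.60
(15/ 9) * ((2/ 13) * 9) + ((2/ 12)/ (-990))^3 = 2.31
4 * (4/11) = 16/11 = 1.45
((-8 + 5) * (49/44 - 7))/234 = 259/3432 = 0.08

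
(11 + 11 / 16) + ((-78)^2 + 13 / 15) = 1463173 / 240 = 6096.55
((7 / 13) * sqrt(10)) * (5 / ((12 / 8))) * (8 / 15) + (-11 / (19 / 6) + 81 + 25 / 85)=112 * sqrt(10) / 117 + 25136 / 323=80.85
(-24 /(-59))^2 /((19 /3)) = 1728 /66139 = 0.03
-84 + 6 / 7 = -582 / 7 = -83.14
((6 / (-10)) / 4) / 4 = -3 / 80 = -0.04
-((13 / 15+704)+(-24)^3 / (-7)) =-281371 / 105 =-2679.72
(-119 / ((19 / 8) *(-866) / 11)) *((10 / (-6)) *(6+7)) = -340340 / 24681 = -13.79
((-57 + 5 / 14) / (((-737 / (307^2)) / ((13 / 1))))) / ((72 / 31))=30120001171 / 742896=40544.03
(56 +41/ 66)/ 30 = 3737/ 1980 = 1.89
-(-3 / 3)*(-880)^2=774400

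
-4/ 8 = -1/ 2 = -0.50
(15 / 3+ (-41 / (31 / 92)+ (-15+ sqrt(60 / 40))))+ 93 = -1199 / 31+ sqrt(6) / 2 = -37.45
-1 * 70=-70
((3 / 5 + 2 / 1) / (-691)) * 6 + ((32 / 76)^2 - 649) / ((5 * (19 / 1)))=-6.85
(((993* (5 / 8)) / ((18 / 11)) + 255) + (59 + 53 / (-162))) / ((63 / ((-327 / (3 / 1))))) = -97887995 / 81648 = -1198.90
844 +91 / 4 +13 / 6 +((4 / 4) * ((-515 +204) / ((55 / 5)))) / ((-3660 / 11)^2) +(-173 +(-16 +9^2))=760.92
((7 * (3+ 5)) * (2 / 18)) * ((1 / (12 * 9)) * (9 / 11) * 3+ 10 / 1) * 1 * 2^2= 2744 / 11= 249.45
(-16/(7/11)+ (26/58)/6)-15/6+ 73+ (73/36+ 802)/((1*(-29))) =129401/7308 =17.71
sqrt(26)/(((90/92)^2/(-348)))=-245456 * sqrt(26)/675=-1854.20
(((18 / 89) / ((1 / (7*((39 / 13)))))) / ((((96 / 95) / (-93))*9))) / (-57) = 0.76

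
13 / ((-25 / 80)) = -208 / 5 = -41.60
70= 70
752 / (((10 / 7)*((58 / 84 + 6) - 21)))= -110544 / 3005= -36.79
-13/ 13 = -1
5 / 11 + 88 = 973 / 11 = 88.45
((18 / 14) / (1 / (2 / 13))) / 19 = 18 / 1729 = 0.01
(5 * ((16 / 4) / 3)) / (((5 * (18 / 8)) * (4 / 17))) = 68 / 27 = 2.52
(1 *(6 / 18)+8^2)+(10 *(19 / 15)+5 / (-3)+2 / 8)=907 / 12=75.58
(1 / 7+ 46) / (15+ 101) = 323 / 812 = 0.40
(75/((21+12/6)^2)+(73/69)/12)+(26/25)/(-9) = 6051/52900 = 0.11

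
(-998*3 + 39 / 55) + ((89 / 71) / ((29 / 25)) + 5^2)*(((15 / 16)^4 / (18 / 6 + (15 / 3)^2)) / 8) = -1244007133799289 / 415610961920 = -2993.20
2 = 2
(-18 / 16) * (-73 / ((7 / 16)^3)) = 980.71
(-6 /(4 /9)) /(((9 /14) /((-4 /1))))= 84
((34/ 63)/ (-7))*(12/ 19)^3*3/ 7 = -19584/ 2352637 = -0.01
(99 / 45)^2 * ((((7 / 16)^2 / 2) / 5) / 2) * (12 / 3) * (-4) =-0.74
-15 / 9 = -5 / 3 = -1.67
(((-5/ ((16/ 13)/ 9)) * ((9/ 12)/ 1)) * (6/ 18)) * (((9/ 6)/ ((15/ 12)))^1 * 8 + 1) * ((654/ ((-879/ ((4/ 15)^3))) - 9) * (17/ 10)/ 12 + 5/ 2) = -99992806849/ 843840000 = -118.50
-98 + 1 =-97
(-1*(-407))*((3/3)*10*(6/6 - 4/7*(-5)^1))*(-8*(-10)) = 8791200/7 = 1255885.71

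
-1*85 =-85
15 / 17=0.88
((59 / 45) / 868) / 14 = 59 / 546840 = 0.00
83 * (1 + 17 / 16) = 2739 / 16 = 171.19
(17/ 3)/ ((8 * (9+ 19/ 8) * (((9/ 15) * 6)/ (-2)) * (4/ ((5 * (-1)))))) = 425/ 9828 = 0.04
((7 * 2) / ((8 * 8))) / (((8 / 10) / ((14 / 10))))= 49 / 128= 0.38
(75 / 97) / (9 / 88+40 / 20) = 1320 / 3589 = 0.37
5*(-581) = -2905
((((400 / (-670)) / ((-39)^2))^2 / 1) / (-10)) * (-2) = 320 / 10385036649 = 0.00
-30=-30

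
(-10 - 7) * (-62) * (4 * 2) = 8432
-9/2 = -4.50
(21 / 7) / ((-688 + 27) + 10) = -1 / 217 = -0.00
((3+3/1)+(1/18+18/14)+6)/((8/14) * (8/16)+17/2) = 41/27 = 1.52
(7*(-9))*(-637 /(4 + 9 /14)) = 43218 /5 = 8643.60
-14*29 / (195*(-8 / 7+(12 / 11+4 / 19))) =-10241 / 780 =-13.13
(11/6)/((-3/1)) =-11/18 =-0.61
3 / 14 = 0.21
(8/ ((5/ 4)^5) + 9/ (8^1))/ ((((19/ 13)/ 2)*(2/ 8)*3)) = 1217593/ 178125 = 6.84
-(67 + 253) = -320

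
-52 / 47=-1.11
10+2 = 12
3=3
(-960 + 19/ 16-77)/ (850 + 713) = -0.66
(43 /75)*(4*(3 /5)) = 172 /125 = 1.38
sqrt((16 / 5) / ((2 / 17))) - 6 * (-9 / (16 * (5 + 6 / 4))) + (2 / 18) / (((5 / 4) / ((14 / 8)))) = 5.89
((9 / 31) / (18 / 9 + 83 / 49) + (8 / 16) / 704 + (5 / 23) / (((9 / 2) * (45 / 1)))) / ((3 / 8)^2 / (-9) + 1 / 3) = 1183042733 / 4676106402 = 0.25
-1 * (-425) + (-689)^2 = 475146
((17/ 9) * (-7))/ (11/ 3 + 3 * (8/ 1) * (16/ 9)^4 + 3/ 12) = -115668/ 2131415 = -0.05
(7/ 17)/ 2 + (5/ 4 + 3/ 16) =447/ 272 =1.64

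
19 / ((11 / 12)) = 228 / 11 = 20.73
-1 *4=-4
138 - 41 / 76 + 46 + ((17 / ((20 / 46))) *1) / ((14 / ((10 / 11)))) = 1088469 / 5852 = 186.00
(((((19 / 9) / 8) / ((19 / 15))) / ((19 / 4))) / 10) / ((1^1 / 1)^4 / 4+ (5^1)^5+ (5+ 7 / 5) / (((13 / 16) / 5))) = 13 / 9379977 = 0.00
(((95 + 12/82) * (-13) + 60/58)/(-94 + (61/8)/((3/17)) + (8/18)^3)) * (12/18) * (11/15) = 20948436432/1757966225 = 11.92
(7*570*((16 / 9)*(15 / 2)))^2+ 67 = 2830240067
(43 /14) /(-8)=-43 /112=-0.38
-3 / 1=-3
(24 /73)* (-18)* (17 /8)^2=-7803 /292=-26.72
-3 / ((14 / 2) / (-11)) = 33 / 7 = 4.71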